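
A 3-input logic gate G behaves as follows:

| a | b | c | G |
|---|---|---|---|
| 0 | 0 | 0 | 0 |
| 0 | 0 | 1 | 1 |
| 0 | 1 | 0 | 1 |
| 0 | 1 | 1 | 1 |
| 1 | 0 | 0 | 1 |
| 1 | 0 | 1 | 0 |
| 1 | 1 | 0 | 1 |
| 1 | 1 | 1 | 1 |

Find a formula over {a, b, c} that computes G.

The 0-rows are (0,0,0), (1,0,1). Take each as a conjunction (¬a·¬b·¬c, a·¬b·c), form their disjunction, and complement — that gives a formula that is 1 everywhere G is.

G(a, b, c) = ~(((~a & ~b) & ~c) | ((a & ~b) & c))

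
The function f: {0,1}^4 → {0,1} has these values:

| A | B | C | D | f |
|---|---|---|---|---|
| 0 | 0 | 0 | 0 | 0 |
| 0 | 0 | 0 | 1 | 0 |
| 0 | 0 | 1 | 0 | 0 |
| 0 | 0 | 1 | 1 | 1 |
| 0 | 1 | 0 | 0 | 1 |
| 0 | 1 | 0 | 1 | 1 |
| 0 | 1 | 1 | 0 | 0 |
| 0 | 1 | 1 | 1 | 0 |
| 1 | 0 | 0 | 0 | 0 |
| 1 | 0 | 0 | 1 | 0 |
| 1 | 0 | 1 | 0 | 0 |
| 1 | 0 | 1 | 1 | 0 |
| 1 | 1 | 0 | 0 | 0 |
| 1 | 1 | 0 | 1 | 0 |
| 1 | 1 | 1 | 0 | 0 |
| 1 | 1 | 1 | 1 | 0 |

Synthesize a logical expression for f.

The 1-rows are (0,0,1,1), (0,1,0,0), (0,1,0,1). Each contributes one minterm — ¬A·¬B·C·D; ¬A·B·¬C·¬D; ¬A·B·¬C·D — and their disjunction is a sum-of-products form of f.

f(A, B, C, D) = ((((not A and not B) and C) and D) or (((not A and B) and not C) and not D)) or (((not A and B) and not C) and D)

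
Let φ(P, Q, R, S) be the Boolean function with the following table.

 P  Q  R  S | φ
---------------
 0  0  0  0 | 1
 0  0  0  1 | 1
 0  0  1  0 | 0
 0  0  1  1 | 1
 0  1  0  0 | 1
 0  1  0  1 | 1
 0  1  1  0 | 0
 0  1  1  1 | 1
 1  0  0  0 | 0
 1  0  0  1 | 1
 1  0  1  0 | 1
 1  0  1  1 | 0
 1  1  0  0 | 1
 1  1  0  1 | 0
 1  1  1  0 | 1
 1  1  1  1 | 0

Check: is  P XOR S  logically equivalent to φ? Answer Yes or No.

No

Evaluate P XOR S on each row and compare to φ:
  P=0, Q=0, R=0, S=0: formula gives 0, but φ = 1 ✗
A single disagreement suffices: at (0,0,0,0) they differ, so the formula does not compute φ.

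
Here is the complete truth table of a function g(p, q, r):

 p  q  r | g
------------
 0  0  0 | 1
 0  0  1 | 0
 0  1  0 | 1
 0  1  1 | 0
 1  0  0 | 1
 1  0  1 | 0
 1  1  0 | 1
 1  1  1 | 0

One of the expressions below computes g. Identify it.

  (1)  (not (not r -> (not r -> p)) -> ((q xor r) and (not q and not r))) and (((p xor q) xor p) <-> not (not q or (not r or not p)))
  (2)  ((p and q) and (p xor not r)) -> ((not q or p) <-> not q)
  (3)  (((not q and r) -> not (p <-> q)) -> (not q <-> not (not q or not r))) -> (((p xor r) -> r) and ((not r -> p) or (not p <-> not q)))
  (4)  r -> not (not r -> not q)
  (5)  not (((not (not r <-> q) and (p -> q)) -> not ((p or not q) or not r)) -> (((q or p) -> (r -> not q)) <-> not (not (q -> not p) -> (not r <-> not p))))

(1) disagrees with g on (0,0,0) (formula → 0, table → 1); rule it out.
(2) disagrees with g on (0,0,1) (formula → 1, table → 0); rule it out.
(3) disagrees with g on (0,0,1) (formula → 1, table → 0); rule it out.
(5) disagrees with g on (0,0,0) (formula → 0, table → 1); rule it out.
That leaves (4). Evaluating it on every row reproduces the table of g exactly.

4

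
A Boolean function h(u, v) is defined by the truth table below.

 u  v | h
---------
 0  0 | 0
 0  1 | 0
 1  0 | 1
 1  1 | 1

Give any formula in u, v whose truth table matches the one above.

The output simply equals u.

h(u, v) = u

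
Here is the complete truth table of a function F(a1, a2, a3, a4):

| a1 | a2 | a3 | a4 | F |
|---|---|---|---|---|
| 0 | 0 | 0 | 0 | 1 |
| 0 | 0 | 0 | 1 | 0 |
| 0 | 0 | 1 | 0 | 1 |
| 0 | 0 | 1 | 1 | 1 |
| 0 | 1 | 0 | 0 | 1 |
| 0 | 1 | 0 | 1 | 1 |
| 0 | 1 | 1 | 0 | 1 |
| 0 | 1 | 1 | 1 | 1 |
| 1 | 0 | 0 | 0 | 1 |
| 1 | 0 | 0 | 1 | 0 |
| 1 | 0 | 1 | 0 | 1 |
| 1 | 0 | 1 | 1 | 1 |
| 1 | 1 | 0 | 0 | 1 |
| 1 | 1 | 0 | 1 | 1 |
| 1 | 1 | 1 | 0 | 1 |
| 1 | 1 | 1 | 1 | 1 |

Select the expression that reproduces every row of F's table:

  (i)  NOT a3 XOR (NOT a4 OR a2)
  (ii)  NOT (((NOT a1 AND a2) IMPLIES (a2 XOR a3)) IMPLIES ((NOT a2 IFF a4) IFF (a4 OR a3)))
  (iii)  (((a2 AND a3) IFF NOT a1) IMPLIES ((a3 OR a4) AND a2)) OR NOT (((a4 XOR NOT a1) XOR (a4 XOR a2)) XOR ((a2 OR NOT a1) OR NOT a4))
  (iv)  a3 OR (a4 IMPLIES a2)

(i): at (0,0,0,0) it gives 0, but F = 1 — eliminated.
(ii): at (0,0,0,0) it gives 0, but F = 1 — eliminated.
(iii): at (0,0,0,1) it gives 1, but F = 0 — eliminated.
That leaves (iv). Evaluating it on every row reproduces the table of F exactly.

iv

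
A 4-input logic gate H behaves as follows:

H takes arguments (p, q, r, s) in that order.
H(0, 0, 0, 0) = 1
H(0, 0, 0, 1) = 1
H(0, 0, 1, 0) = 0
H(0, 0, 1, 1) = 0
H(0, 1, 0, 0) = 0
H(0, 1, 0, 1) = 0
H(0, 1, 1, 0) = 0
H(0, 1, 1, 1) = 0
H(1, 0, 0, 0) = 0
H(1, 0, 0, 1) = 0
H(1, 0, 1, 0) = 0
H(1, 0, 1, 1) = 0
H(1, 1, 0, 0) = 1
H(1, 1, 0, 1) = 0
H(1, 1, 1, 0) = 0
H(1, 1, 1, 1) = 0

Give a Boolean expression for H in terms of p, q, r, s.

H(p, q, r, s) = ((((~p & ~q) & ~r) & ~s) | (((~p & ~q) & ~r) & s)) | (((p & q) & ~r) & ~s)

The 1-rows are (0,0,0,0), (0,0,0,1), (1,1,0,0). Each contributes one minterm — ¬p·¬q·¬r·¬s; ¬p·¬q·¬r·s; p·q·¬r·¬s — and their disjunction is a sum-of-products form of H.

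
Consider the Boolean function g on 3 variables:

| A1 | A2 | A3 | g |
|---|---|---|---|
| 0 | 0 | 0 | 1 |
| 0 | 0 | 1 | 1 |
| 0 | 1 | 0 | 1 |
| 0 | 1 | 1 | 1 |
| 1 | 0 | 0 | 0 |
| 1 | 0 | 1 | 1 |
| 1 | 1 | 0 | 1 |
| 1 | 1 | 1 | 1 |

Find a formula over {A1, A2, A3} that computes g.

g(A1, A2, A3) = ((A1 · A2') · A3')'

g is 0 on exactly one input, (1,0,0), whose minterm is A1·¬A2·¬A3. So g is the negation of that single conjunction.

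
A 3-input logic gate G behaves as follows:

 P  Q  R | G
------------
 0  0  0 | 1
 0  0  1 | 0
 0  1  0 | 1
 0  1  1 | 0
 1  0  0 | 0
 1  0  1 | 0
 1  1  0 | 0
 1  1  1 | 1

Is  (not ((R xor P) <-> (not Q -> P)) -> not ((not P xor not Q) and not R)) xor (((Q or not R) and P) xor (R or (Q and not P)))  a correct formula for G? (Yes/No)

Yes

Test each input against both G and the formula:
  P=0, Q=0, R=0: formula gives 1, G = 1 ✓
  P=0, Q=0, R=1: formula gives 0, G = 0 ✓
  P=0, Q=1, R=0: formula gives 1, G = 1 ✓
  P=0, Q=1, R=1: formula gives 0, G = 0 ✓
  P=1, Q=0, R=0: formula gives 0, G = 0 ✓
  …and likewise for the remaining 3 rows.
Every row agrees, so the formula is equivalent.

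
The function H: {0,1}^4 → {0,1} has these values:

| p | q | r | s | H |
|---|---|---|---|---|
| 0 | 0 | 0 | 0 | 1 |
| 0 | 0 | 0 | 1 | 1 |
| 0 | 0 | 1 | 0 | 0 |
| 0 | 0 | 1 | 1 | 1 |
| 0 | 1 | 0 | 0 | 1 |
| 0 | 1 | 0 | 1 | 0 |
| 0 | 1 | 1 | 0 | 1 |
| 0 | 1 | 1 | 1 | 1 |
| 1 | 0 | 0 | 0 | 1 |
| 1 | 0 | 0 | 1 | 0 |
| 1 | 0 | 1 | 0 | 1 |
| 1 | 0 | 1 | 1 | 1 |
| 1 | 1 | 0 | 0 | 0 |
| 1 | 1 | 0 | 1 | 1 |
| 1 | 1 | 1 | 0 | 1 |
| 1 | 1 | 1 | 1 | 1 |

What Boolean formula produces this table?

There are just 4 zero rows: (0,0,1,0), (0,1,0,1), (1,0,0,1), (1,1,0,0). Their minterms are ¬p·¬q·r·¬s, ¬p·q·¬r·s, p·¬q·¬r·s, p·q·¬r·¬s; the OR of those covers precisely the 0-outputs, and negating it yields H.

H(p, q, r, s) = not ((((((not p and not q) and r) and not s) or (((not p and q) and not r) and s)) or (((p and not q) and not r) and s)) or (((p and q) and not r) and not s))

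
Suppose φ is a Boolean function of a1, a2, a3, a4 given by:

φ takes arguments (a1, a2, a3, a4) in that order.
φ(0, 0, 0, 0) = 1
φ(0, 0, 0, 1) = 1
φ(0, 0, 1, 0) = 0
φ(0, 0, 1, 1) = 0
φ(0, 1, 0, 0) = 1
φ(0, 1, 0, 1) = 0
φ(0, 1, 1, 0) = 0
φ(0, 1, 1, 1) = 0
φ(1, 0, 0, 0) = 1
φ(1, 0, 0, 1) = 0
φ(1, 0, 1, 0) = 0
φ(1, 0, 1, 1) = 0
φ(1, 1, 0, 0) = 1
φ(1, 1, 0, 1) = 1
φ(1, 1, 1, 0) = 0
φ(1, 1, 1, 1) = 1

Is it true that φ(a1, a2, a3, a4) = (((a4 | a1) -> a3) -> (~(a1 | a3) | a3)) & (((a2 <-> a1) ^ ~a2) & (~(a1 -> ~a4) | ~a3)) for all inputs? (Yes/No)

Evaluate (((a4 | a1) -> a3) -> (~(a1 | a3) | a3)) & (((a2 <-> a1) ^ ~a2) & (~(a1 -> ~a4) | ~a3)) on each row and compare to φ:
  a1=0, a2=0, a3=0, a4=0: formula gives 0, but φ = 1 ✗
Since they disagree at (0,0,0,0), the expression is not a correct formula for φ.

No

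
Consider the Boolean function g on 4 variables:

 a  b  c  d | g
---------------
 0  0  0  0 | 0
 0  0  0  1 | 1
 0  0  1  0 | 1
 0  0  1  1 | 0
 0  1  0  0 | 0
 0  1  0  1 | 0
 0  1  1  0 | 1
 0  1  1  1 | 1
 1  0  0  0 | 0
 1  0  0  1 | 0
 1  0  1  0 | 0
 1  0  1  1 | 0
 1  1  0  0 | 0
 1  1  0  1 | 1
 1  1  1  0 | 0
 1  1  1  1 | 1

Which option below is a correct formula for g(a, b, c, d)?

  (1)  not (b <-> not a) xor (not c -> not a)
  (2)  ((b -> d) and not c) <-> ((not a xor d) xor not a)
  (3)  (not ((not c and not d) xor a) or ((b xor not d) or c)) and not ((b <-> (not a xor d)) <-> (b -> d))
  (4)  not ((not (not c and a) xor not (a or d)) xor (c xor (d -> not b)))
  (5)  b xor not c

4

(1) fails at (0,0,0,1): the formula yields 0, g is 1.
(2) fails at (0,1,0,0): the formula yields 1, g is 0.
(3) fails at (0,0,0,0): the formula yields 1, g is 0.
(5) fails at (0,0,0,0): the formula yields 1, g is 0.
Only (4) survives; checking it on all 16 rows confirms it matches g.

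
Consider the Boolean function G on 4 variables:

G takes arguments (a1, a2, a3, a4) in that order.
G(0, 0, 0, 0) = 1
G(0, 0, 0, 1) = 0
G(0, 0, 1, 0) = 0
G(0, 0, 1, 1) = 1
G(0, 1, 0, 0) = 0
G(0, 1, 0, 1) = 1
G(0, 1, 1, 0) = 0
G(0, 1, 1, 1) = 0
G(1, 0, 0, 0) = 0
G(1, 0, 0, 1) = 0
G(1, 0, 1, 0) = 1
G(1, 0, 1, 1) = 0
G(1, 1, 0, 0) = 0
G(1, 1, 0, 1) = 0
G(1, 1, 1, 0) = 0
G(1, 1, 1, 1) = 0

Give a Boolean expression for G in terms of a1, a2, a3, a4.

The 1-rows are (0,0,0,0), (0,0,1,1), (0,1,0,1), (1,0,1,0). Each contributes one minterm — ¬a1·¬a2·¬a3·¬a4; ¬a1·¬a2·a3·a4; ¬a1·a2·¬a3·a4; a1·¬a2·a3·¬a4 — and their disjunction is a sum-of-products form of G.

G(a1, a2, a3, a4) = (((((¬a1 ∧ ¬a2) ∧ ¬a3) ∧ ¬a4) ∨ (((¬a1 ∧ ¬a2) ∧ a3) ∧ a4)) ∨ (((¬a1 ∧ a2) ∧ ¬a3) ∧ a4)) ∨ (((a1 ∧ ¬a2) ∧ a3) ∧ ¬a4)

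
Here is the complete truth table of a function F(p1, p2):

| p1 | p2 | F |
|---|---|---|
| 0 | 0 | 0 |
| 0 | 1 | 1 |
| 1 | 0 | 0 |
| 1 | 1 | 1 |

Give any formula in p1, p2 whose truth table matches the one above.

F(p1, p2) = p2

The output simply equals p2.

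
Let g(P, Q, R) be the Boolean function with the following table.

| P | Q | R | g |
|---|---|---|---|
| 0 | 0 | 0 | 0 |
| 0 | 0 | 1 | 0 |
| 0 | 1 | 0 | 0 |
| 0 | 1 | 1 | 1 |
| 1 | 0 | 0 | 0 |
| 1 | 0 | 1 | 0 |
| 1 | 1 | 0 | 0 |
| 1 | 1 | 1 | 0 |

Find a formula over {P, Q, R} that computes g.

g is 1 on exactly one input, (0,1,1), whose minterm is ¬P·Q·R. So g is just that conjunction.

g(P, Q, R) = (not P and Q) and R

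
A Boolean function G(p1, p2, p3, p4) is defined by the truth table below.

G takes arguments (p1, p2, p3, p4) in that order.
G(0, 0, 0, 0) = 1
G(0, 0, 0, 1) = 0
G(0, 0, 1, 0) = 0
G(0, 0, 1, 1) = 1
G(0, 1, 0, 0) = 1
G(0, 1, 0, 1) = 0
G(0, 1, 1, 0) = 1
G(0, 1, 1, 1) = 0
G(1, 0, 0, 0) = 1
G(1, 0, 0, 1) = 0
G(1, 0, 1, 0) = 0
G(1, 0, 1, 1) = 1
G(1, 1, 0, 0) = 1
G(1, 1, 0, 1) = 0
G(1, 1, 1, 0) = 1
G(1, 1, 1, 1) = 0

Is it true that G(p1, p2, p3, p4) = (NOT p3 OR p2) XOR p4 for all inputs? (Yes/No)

Check the formula against G row by row:
  p1=0, p2=0, p3=0, p4=0: formula gives 1, G = 1 ✓
  p1=0, p2=0, p3=0, p4=1: formula gives 0, G = 0 ✓
  p1=0, p2=0, p3=1, p4=0: formula gives 0, G = 0 ✓
  p1=0, p2=0, p3=1, p4=1: formula gives 1, G = 1 ✓
  … (the remaining 12 rows also agree.)
Every row agrees, so the formula is equivalent.

Yes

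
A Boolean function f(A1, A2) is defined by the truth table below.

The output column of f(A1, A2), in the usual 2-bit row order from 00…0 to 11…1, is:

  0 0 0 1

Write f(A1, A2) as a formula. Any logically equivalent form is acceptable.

f(A1, A2) = A1 & A2

The output is 1 only when every input is 1 — the AND of all inputs.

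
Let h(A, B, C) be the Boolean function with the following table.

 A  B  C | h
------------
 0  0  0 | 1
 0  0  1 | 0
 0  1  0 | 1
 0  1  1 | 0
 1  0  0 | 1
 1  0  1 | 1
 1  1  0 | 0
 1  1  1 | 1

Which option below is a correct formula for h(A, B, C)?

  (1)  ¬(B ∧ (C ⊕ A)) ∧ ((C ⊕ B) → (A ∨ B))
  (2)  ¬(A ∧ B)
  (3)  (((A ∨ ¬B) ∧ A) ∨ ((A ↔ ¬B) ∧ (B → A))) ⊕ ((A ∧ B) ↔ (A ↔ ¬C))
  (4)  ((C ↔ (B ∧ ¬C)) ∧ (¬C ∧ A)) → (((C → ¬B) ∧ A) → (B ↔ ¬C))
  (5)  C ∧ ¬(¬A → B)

1

(2): at (0,0,1) it gives 1, but h = 0 — eliminated.
(3): at (1,0,1) it gives 0, but h = 1 — eliminated.
(4): at (0,0,1) it gives 1, but h = 0 — eliminated.
(5): at (0,0,0) it gives 0, but h = 1 — eliminated.
That leaves (1). Evaluating it on every row reproduces the table of h exactly.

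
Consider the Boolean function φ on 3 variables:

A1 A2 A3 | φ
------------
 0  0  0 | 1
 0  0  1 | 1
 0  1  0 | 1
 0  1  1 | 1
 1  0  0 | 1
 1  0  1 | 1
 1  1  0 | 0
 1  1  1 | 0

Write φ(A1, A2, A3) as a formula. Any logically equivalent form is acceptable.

There are just 2 zero rows: (1,1,0), (1,1,1). Their minterms are A1·A2·¬A3, A1·A2·A3; the OR of those covers precisely the 0-outputs, and negating it yields φ.

φ(A1, A2, A3) = ¬(((A1 ∧ A2) ∧ ¬A3) ∨ ((A1 ∧ A2) ∧ A3))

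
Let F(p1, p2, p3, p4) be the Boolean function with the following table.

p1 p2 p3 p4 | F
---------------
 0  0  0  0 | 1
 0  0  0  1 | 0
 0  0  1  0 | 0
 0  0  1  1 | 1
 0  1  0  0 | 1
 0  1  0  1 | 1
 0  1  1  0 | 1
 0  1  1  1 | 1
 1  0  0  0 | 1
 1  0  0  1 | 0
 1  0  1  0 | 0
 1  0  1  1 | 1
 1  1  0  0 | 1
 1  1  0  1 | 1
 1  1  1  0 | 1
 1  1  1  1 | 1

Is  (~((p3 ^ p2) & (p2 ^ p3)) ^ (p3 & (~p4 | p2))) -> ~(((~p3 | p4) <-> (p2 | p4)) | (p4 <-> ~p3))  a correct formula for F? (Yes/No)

Yes

Evaluate (~((p3 ^ p2) & (p2 ^ p3)) ^ (p3 & (~p4 | p2))) -> ~(((~p3 | p4) <-> (p2 | p4)) | (p4 <-> ~p3)) on each row and compare to F:
  p1=0, p2=0, p3=0, p4=0: formula gives 1, F = 1 ✓
  p1=0, p2=0, p3=0, p4=1: formula gives 0, F = 0 ✓
  p1=0, p2=0, p3=1, p4=0: formula gives 0, F = 0 ✓
  p1=0, p2=0, p3=1, p4=1: formula gives 1, F = 1 ✓
  …and likewise for the remaining 12 rows.
No disagreement on any input; they are logically equivalent.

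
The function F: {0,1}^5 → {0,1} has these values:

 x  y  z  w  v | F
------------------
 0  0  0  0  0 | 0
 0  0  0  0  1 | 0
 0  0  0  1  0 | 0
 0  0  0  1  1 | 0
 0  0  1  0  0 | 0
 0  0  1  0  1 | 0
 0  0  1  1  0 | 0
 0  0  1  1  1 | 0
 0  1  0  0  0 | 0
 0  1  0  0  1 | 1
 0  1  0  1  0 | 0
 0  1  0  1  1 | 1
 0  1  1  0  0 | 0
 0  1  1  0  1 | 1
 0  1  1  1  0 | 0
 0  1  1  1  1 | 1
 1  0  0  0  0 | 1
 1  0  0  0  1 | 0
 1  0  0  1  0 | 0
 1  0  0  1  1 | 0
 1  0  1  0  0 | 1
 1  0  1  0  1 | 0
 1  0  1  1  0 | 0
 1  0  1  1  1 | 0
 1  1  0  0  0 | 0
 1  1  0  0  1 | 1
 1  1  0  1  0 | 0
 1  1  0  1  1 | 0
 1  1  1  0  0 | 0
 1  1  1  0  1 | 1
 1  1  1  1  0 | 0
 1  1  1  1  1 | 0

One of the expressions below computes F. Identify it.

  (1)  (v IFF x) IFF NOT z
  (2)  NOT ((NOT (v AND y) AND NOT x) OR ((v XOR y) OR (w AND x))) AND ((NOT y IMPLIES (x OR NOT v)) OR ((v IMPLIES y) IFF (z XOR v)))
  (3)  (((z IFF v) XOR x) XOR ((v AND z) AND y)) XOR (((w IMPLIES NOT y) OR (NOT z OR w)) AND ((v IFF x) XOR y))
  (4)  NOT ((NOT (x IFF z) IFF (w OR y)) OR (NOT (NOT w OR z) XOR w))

2

(1) fails at (0,0,0,0,0): the formula yields 1, F is 0.
(3) fails at (0,0,1,0,0): the formula yields 1, F is 0.
(4) fails at (0,0,0,1,0): the formula yields 1, F is 0.
Only (2) survives; checking it on all 32 rows confirms it matches F.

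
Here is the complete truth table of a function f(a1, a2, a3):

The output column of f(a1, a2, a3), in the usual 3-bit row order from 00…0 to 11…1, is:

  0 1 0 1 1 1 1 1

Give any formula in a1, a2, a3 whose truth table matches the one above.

f(a1, a2, a3) = NOT (((NOT a1 AND NOT a2) AND NOT a3) OR ((NOT a1 AND a2) AND NOT a3))

There are just 2 zero rows: (0,0,0), (0,1,0). Their minterms are ¬a1·¬a2·¬a3, ¬a1·a2·¬a3; the OR of those covers precisely the 0-outputs, and negating it yields f.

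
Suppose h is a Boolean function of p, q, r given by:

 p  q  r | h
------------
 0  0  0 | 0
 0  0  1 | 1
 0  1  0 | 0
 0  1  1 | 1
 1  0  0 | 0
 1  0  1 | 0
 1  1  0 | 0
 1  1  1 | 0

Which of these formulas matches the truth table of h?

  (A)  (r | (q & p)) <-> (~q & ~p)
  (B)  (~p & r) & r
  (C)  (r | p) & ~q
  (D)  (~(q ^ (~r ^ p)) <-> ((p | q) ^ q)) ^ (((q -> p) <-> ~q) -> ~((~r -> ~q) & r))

B

(A) fails at (0,1,0): the formula yields 1, h is 0.
(C) fails at (0,1,1): the formula yields 0, h is 1.
(D) fails at (0,0,1): the formula yields 0, h is 1.
Only (B) survives; checking it on all 8 rows confirms it matches h.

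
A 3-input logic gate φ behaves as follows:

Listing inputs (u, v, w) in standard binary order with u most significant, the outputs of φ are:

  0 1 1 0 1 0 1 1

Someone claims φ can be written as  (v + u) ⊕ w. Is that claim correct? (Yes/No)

Test each input against both φ and the formula:
  u=0, v=0, w=0: formula gives 0, φ = 0 ✓
  u=0, v=0, w=1: formula gives 1, φ = 1 ✓
  u=0, v=1, w=0: formula gives 1, φ = 1 ✓
  u=0, v=1, w=1: formula gives 0, φ = 0 ✓
  u=1, v=0, w=0: formula gives 1, φ = 1 ✓
  …
  u=1, v=1, w=1: formula gives 0, but φ = 1 ✗
Since they disagree at (1,1,1), the expression is not a correct formula for φ.

No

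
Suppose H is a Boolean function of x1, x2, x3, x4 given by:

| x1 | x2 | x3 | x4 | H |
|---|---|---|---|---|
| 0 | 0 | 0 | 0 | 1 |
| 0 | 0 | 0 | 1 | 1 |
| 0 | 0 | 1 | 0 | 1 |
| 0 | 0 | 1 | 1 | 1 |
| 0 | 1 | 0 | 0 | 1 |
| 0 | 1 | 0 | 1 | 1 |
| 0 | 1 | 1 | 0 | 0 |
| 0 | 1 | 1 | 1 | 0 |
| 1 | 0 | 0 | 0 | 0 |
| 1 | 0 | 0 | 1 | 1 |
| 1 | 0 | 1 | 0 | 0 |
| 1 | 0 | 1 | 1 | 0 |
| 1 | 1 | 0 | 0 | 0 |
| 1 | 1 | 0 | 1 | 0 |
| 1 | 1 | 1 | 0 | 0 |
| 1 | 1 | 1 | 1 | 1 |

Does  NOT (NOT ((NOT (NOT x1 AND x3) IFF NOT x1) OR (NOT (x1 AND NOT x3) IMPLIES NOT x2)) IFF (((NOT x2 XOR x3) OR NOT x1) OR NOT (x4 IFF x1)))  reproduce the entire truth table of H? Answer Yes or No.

No

Test each input against both H and the formula:
  x1=0, x2=0, x3=0, x4=0: formula gives 1, H = 1 ✓
  x1=0, x2=0, x3=0, x4=1: formula gives 1, H = 1 ✓
  x1=0, x2=0, x3=1, x4=0: formula gives 1, H = 1 ✓
  x1=0, x2=0, x3=1, x4=1: formula gives 1, H = 1 ✓
  …
  x1=1, x2=0, x3=0, x4=0: formula gives 1, but H = 0 ✗
Row (1,0,0,0) is a counterexample, so the formula is not equivalent to H.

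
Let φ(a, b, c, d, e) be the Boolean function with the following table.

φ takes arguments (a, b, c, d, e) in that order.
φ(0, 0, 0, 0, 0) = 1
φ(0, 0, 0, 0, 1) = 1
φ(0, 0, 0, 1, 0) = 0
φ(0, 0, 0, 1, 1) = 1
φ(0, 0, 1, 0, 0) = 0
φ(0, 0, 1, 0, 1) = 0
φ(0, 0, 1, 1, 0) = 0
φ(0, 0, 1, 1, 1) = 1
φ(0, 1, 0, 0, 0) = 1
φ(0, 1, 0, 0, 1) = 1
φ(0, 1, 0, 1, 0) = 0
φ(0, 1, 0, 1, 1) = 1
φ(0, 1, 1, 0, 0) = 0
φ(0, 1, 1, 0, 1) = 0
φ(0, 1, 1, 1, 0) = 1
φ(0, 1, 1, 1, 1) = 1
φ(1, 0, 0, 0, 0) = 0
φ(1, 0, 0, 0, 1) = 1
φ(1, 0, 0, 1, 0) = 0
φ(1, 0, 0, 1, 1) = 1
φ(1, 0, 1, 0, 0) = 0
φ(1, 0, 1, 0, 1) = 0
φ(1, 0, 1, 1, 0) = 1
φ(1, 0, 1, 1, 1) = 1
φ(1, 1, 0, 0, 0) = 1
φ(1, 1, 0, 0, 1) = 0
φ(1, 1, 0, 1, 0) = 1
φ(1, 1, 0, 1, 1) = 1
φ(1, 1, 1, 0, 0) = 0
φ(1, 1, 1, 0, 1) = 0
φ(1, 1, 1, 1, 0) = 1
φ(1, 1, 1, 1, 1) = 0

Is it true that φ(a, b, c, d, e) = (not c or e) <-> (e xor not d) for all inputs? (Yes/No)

Evaluate (not c or e) <-> (e xor not d) on each row and compare to φ:
  a=0, b=0, c=0, d=0, e=0: formula gives 1, φ = 1 ✓
  a=0, b=0, c=0, d=0, e=1: formula gives 0, but φ = 1 ✗
Since they disagree at (0,0,0,0,1), the expression is not a correct formula for φ.

No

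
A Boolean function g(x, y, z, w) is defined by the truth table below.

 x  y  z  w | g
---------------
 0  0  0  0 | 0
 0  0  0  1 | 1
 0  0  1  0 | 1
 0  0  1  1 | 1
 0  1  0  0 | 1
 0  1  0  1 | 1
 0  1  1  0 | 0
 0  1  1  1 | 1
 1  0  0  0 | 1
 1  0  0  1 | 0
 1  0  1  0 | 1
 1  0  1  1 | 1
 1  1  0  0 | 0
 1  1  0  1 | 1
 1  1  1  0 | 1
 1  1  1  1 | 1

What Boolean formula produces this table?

g(x, y, z, w) = not ((((((not x and not y) and not z) and not w) or (((not x and y) and z) and not w)) or (((x and not y) and not z) and w)) or (((x and y) and not z) and not w))

The 0-rows are (0,0,0,0), (0,1,1,0), (1,0,0,1), (1,1,0,0). Take each as a conjunction (¬x·¬y·¬z·¬w, ¬x·y·z·¬w, x·¬y·¬z·w, x·y·¬z·¬w), form their disjunction, and complement — that gives a formula that is 1 everywhere g is.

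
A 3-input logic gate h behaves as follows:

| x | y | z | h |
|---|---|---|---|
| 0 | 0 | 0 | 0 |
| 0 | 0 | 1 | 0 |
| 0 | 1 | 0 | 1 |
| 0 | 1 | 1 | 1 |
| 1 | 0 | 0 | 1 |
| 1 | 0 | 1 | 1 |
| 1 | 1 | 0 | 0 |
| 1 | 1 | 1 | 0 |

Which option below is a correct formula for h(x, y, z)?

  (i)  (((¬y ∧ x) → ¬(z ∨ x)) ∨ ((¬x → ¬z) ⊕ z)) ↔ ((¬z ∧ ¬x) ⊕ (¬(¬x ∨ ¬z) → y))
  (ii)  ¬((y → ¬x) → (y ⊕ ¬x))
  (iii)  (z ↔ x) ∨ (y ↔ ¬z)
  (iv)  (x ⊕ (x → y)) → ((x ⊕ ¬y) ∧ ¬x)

(i) fails at (0,0,1): the formula yields 1, h is 0.
(iii) fails at (0,0,0): the formula yields 1, h is 0.
(iv) fails at (0,0,0): the formula yields 1, h is 0.
Only (ii) survives; checking it on all 8 rows confirms it matches h.

ii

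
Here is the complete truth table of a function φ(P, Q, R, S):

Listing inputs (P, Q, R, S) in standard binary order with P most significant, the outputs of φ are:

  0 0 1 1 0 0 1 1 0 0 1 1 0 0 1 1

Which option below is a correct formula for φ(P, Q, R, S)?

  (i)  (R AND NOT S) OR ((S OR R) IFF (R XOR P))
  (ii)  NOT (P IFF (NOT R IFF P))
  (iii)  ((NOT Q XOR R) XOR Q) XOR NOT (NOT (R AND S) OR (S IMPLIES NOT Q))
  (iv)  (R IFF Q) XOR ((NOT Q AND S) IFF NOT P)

ii

(i) fails at (0,0,0,0): the formula yields 1, φ is 0.
(iii) fails at (0,0,0,0): the formula yields 1, φ is 0.
(iv) fails at (0,0,0,0): the formula yields 1, φ is 0.
(ii) is the remaining candidate, and it agrees with φ on all 16 inputs.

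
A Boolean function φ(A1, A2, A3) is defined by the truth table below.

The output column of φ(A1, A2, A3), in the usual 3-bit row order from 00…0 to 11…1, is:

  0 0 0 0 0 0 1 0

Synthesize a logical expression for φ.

φ(A1, A2, A3) = (A1 ∧ A2) ∧ ¬A3

φ is 1 on exactly one input, (1,1,0), whose minterm is A1·A2·¬A3. So φ is just that conjunction.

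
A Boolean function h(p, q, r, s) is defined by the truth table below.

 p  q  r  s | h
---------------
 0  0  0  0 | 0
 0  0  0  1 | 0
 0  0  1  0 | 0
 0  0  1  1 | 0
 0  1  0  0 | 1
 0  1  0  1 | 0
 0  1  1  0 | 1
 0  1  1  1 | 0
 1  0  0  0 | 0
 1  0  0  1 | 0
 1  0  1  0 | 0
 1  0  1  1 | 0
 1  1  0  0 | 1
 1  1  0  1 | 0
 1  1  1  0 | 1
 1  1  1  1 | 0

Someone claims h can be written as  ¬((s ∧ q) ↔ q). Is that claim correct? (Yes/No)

Yes

Check the formula against h row by row:
  p=0, q=0, r=0, s=0: formula gives 0, h = 0 ✓
  p=0, q=0, r=0, s=1: formula gives 0, h = 0 ✓
  p=0, q=0, r=1, s=0: formula gives 0, h = 0 ✓
  p=0, q=0, r=1, s=1: formula gives 0, h = 0 ✓
  …and likewise for the remaining 12 rows.
Every row agrees, so the formula is equivalent.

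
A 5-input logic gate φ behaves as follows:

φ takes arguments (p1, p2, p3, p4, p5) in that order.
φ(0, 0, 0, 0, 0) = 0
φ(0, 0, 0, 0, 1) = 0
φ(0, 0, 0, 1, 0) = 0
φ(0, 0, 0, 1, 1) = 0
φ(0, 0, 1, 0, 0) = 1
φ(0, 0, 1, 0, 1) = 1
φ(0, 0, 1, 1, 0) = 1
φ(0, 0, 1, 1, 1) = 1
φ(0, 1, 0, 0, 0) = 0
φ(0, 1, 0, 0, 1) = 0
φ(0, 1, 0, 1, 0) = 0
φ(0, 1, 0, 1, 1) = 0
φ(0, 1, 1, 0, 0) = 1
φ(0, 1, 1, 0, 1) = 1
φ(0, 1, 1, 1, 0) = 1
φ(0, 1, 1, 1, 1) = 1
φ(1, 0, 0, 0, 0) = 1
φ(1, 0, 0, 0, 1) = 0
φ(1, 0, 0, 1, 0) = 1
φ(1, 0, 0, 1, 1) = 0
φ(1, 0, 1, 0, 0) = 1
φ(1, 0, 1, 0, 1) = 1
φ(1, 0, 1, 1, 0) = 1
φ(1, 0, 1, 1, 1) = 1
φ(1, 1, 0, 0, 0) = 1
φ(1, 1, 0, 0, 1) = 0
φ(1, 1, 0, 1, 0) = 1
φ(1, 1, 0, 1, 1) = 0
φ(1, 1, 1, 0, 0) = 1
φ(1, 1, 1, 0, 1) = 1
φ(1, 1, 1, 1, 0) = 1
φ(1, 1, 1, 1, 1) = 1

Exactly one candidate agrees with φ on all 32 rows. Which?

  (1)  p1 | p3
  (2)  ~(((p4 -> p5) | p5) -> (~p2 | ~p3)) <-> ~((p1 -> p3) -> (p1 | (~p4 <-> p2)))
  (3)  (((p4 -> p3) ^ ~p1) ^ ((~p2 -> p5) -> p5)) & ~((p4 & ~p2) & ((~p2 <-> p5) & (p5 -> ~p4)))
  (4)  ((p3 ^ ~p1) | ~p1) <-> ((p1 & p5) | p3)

4

(1): at (1,0,0,0,1) it gives 1, but φ = 0 — eliminated.
(2): at (0,0,0,1,0) it gives 1, but φ = 0 — eliminated.
(3): at (0,0,0,0,0) it gives 1, but φ = 0 — eliminated.
That leaves (4). Evaluating it on every row reproduces the table of φ exactly.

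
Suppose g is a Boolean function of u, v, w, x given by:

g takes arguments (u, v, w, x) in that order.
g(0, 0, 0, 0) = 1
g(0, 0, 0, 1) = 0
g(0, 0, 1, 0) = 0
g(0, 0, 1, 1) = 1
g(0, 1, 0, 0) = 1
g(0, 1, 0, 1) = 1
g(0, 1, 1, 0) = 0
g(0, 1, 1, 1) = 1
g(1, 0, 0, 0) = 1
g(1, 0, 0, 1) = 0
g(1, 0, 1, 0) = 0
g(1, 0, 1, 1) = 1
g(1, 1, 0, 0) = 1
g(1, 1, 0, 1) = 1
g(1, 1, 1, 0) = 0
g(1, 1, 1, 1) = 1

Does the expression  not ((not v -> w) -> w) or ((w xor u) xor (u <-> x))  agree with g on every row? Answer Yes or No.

Evaluate not ((not v -> w) -> w) or ((w xor u) xor (u <-> x)) on each row and compare to g:
  u=0, v=0, w=0, x=0: formula gives 1, g = 1 ✓
  u=0, v=0, w=0, x=1: formula gives 0, g = 0 ✓
  u=0, v=0, w=1, x=0: formula gives 0, g = 0 ✓
  u=0, v=0, w=1, x=1: formula gives 1, g = 1 ✓
  …and likewise for the remaining 12 rows.
No disagreement on any input; they are logically equivalent.

Yes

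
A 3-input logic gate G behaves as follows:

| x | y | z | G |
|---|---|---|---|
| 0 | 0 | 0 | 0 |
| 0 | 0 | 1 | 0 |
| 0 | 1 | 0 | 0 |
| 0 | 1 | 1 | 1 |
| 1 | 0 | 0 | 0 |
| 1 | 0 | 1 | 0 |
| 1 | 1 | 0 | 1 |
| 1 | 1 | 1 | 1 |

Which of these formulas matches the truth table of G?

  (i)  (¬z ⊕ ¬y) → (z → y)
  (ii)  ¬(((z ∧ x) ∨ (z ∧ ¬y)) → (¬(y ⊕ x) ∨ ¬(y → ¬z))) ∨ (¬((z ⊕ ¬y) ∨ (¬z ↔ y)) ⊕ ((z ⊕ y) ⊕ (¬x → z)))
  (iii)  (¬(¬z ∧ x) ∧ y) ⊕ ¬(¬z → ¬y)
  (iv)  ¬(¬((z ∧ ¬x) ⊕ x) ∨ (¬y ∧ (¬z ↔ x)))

iii

(i) fails at (0,0,0): the formula yields 1, G is 0.
(ii) fails at (0,1,0): the formula yields 1, G is 0.
(iv) fails at (1,0,1): the formula yields 1, G is 0.
Only (iii) survives; checking it on all 8 rows confirms it matches G.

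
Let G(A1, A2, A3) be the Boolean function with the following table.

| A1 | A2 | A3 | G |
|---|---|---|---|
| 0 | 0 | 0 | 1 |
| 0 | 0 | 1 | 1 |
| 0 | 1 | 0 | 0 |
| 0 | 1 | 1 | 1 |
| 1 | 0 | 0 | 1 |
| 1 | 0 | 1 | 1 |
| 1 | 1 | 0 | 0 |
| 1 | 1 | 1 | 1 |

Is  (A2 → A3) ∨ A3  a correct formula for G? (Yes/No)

Yes

Test each input against both G and the formula:
  A1=0, A2=0, A3=0: formula gives 1, G = 1 ✓
  A1=0, A2=0, A3=1: formula gives 1, G = 1 ✓
  A1=0, A2=1, A3=0: formula gives 0, G = 0 ✓
  A1=0, A2=1, A3=1: formula gives 1, G = 1 ✓
  A1=1, A2=0, A3=0: formula gives 1, G = 1 ✓
  … (the remaining 3 rows also agree.)
No disagreement on any input; they are logically equivalent.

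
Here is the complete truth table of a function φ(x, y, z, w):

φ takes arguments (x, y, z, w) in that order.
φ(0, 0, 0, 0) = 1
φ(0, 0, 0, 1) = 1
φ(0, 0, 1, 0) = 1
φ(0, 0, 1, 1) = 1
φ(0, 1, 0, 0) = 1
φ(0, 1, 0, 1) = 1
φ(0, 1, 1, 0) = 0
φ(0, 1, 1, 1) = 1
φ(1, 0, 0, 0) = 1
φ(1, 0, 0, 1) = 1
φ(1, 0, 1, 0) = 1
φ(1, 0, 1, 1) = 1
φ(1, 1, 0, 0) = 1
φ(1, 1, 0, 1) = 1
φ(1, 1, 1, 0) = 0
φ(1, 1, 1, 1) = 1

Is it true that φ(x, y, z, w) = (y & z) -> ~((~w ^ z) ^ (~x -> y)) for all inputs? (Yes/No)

Yes

Evaluate (y & z) -> ~((~w ^ z) ^ (~x -> y)) on each row and compare to φ:
  x=0, y=0, z=0, w=0: formula gives 1, φ = 1 ✓
  x=0, y=0, z=0, w=1: formula gives 1, φ = 1 ✓
  x=0, y=0, z=1, w=0: formula gives 1, φ = 1 ✓
  x=0, y=0, z=1, w=1: formula gives 1, φ = 1 ✓
  …and likewise for the remaining 12 rows.
All 16 rows match — the expression computes φ exactly.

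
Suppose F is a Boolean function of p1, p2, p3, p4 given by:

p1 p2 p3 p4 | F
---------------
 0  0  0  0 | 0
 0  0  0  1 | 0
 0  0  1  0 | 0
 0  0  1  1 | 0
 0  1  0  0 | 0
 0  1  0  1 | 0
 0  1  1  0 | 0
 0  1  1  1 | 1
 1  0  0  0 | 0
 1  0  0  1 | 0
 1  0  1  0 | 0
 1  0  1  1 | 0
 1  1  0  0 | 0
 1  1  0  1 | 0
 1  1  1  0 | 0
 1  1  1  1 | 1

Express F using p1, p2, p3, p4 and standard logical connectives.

The 1-rows are (0,1,1,1), (1,1,1,1). Each contributes one minterm — ¬p1·p2·p3·p4; p1·p2·p3·p4 — and their disjunction is a sum-of-products form of F.

F(p1, p2, p3, p4) = (((NOT p1 AND p2) AND p3) AND p4) OR (((p1 AND p2) AND p3) AND p4)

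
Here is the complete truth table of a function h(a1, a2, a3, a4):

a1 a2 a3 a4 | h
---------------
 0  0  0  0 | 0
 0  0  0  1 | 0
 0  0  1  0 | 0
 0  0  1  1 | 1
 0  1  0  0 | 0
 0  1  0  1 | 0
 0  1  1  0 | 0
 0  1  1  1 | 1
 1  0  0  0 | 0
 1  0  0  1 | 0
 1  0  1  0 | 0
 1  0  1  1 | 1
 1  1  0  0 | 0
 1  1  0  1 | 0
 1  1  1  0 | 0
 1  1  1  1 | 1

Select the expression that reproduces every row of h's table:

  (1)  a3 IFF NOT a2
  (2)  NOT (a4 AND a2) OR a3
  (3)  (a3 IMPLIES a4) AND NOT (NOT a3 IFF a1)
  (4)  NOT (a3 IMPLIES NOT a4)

4

(1): at (0,0,1,0) it gives 1, but h = 0 — eliminated.
(2): at (0,0,0,0) it gives 1, but h = 0 — eliminated.
(3): at (0,0,0,0) it gives 1, but h = 0 — eliminated.
(4) is the remaining candidate, and it agrees with h on all 16 inputs.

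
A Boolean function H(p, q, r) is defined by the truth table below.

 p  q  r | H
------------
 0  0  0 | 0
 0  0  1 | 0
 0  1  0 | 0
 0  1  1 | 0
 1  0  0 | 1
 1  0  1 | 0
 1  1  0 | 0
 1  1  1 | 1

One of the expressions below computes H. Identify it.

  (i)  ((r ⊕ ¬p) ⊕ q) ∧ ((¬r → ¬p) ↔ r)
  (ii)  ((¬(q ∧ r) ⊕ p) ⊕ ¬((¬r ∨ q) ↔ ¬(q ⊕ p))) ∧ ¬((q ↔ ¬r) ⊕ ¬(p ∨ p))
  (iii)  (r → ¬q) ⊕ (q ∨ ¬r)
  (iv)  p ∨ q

(i): at (0,1,1) it gives 1, but H = 0 — eliminated.
(iii): at (0,0,1) it gives 1, but H = 0 — eliminated.
(iv): at (0,1,0) it gives 1, but H = 0 — eliminated.
Only (ii) survives; checking it on all 8 rows confirms it matches H.

ii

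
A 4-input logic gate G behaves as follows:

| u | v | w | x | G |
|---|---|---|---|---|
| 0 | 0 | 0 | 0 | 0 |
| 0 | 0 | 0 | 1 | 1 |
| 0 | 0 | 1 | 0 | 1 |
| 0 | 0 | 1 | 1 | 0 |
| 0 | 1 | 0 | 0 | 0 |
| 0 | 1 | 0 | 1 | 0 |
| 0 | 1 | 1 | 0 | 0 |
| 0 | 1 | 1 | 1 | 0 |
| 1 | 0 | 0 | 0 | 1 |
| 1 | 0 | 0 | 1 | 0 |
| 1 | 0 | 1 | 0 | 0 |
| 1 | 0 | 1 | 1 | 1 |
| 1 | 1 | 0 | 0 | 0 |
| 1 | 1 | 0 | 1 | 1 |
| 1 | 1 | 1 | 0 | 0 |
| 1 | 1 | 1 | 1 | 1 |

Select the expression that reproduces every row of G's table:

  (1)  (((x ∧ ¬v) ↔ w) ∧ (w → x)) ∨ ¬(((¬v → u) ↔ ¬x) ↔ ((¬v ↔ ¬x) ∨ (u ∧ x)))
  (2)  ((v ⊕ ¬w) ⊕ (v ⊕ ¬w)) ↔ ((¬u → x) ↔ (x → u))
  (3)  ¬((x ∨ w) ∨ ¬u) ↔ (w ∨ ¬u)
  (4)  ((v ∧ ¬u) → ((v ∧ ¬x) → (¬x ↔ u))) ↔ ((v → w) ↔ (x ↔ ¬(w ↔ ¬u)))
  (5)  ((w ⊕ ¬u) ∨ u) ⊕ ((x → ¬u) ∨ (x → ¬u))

4

(1): at (0,0,0,0) it gives 1, but G = 0 — eliminated.
(2): at (0,0,0,0) it gives 1, but G = 0 — eliminated.
(3): at (0,0,0,1) it gives 0, but G = 1 — eliminated.
(5): at (0,0,0,1) it gives 0, but G = 1 — eliminated.
(4) is the remaining candidate, and it agrees with G on all 16 inputs.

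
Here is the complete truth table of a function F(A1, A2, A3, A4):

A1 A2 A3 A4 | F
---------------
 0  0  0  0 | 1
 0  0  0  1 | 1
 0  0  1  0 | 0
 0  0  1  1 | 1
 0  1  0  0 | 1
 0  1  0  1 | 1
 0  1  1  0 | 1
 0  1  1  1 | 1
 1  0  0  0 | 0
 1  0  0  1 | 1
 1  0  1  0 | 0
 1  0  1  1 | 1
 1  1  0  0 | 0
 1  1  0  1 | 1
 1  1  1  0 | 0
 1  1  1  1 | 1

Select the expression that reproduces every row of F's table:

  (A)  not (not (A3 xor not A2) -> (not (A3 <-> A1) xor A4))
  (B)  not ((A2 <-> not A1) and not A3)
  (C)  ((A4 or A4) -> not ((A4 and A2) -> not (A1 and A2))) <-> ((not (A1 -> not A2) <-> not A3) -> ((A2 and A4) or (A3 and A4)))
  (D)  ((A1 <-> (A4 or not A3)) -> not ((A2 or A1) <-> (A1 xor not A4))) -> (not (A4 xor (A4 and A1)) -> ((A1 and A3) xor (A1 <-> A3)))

D

(A) fails at (0,0,0,0): the formula yields 0, F is 1.
(B) fails at (0,0,1,0): the formula yields 1, F is 0.
(C) fails at (0,0,0,1): the formula yields 0, F is 1.
That leaves (D). Evaluating it on every row reproduces the table of F exactly.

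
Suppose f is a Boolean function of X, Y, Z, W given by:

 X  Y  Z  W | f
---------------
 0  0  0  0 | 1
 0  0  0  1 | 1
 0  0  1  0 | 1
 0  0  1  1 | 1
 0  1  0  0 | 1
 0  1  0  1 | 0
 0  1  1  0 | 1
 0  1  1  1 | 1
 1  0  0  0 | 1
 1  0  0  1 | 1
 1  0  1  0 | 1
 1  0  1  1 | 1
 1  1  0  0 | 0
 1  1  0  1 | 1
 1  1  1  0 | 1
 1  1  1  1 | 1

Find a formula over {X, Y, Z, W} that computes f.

f(X, Y, Z, W) = not ((((not X and Y) and not Z) and W) or (((X and Y) and not Z) and not W))

There are just 2 zero rows: (0,1,0,1), (1,1,0,0). Their minterms are ¬X·Y·¬Z·W, X·Y·¬Z·¬W; the OR of those covers precisely the 0-outputs, and negating it yields f.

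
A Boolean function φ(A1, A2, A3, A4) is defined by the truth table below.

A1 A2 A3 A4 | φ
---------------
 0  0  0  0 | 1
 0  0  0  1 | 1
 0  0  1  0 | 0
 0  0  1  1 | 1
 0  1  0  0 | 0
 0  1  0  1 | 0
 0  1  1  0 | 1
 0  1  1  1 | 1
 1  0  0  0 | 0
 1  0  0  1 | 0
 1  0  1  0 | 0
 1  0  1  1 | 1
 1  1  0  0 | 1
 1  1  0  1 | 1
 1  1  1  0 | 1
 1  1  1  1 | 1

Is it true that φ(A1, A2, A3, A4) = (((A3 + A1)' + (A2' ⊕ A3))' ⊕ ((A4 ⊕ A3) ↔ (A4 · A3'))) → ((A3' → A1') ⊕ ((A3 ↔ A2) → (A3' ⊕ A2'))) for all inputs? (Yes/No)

Check the formula against φ row by row:
  A1=0, A2=0, A3=0, A4=0: formula gives 1, φ = 1 ✓
  A1=0, A2=0, A3=0, A4=1: formula gives 1, φ = 1 ✓
  A1=0, A2=0, A3=1, A4=0: formula gives 0, φ = 0 ✓
  A1=0, A2=0, A3=1, A4=1: formula gives 1, φ = 1 ✓
  … (the remaining 12 rows also agree.)
All 16 rows match — the expression computes φ exactly.

Yes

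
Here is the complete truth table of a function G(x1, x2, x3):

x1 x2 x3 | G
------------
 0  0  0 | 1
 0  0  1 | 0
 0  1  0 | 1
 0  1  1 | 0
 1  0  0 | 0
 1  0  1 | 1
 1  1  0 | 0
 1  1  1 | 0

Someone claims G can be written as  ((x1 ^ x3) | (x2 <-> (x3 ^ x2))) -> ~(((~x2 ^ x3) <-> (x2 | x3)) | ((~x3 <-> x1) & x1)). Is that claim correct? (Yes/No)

Test each input against both G and the formula:
  x1=0, x2=0, x3=0: formula gives 1, G = 1 ✓
  x1=0, x2=0, x3=1: formula gives 1, but G = 0 ✗
Since they disagree at (0,0,1), the expression is not a correct formula for G.

No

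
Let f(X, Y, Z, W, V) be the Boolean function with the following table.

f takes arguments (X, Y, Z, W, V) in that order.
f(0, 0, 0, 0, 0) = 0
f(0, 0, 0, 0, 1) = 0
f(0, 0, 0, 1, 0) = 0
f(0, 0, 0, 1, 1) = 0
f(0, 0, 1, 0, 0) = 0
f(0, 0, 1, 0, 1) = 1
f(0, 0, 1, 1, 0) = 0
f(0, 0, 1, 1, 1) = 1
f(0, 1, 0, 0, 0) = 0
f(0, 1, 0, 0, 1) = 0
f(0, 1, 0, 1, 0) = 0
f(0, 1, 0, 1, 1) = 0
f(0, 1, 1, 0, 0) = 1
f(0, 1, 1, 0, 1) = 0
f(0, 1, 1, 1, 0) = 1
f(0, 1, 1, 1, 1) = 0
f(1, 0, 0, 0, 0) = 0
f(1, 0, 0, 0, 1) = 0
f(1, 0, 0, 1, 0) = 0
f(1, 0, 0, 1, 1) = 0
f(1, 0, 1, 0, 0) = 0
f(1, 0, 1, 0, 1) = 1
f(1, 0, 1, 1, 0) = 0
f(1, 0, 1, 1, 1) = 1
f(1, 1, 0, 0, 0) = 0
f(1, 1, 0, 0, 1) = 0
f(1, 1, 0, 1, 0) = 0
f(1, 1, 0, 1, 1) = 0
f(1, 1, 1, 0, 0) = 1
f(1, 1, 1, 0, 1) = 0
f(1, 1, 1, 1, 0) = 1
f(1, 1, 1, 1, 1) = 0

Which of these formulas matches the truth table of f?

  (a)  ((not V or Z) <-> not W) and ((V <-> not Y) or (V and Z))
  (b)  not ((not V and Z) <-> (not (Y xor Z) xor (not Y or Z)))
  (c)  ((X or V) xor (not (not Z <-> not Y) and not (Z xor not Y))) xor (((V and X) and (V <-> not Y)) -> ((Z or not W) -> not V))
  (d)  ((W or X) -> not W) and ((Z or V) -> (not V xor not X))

(a) fails at (0,0,0,1,1): the formula yields 1, f is 0.
(c) fails at (0,0,0,0,0): the formula yields 1, f is 0.
(d) fails at (0,0,0,0,0): the formula yields 1, f is 0.
(b) is the remaining candidate, and it agrees with f on all 32 inputs.

b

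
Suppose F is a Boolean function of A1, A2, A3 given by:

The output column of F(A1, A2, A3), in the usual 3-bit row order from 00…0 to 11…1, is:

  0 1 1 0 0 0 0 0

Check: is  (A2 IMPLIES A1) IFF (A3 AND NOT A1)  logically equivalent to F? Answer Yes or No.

Evaluate (A2 IMPLIES A1) IFF (A3 AND NOT A1) on each row and compare to F:
  A1=0, A2=0, A3=0: formula gives 0, F = 0 ✓
  A1=0, A2=0, A3=1: formula gives 1, F = 1 ✓
  A1=0, A2=1, A3=0: formula gives 1, F = 1 ✓
  A1=0, A2=1, A3=1: formula gives 0, F = 0 ✓
  A1=1, A2=0, A3=0: formula gives 0, F = 0 ✓
  … (the remaining 3 rows also agree.)
No disagreement on any input; they are logically equivalent.

Yes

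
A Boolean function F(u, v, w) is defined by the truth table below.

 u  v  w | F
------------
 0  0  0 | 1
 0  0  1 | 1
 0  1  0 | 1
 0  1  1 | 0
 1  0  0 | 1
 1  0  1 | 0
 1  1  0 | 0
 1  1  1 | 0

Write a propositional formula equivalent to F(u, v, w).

F=1 on 4 inputs: (0,0,0), (0,0,1), (0,1,0), (1,0,0). Reading each as a conjunction of literals (¬u·¬v·¬w, ¬u·¬v·w, ¬u·v·¬w, u·¬v·¬w) and taking the OR gives the canonical DNF.

F(u, v, w) = ((((not u and not v) and not w) or ((not u and not v) and w)) or ((not u and v) and not w)) or ((u and not v) and not w)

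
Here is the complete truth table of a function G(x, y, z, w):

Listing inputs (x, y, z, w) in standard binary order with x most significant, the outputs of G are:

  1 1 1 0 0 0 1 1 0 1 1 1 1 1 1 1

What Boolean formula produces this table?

G(x, y, z, w) = NOT ((((((NOT x AND NOT y) AND z) AND w) OR (((NOT x AND y) AND NOT z) AND NOT w)) OR (((NOT x AND y) AND NOT z) AND w)) OR (((x AND NOT y) AND NOT z) AND NOT w))

G is 0 on only 4 rows — (0,0,1,1), (0,1,0,0), (0,1,0,1), (1,0,0,0). Writing each as a minterm (¬x·¬y·z·w, ¬x·y·¬z·¬w, ¬x·y·¬z·w, x·¬y·¬z·¬w) and OR-ing them characterizes exactly where G=0, so G is the negation of that disjunction.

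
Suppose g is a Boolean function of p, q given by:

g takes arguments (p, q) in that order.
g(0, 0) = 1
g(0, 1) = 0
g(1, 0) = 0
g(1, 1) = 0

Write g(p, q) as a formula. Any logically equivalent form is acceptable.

g(p, q) = (p + q)'

The output is 1 only when every input is 0 — NOR of all inputs.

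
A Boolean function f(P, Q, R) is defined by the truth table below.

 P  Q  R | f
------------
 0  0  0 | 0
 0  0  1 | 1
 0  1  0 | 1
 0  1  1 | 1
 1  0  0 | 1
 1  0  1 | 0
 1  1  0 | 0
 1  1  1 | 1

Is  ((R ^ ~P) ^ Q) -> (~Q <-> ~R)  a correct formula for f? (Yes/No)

Check the formula against f row by row:
  P=0, Q=0, R=0: formula gives 1, but f = 0 ✗
A single disagreement suffices: at (0,0,0) they differ, so the formula does not compute f.

No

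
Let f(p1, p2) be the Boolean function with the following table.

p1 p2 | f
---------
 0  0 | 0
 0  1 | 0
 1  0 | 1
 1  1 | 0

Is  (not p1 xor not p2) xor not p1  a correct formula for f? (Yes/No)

No

Test each input against both f and the formula:
  p1=0, p2=0: formula gives 1, but f = 0 ✗
A single disagreement suffices: at (0,0) they differ, so the formula does not compute f.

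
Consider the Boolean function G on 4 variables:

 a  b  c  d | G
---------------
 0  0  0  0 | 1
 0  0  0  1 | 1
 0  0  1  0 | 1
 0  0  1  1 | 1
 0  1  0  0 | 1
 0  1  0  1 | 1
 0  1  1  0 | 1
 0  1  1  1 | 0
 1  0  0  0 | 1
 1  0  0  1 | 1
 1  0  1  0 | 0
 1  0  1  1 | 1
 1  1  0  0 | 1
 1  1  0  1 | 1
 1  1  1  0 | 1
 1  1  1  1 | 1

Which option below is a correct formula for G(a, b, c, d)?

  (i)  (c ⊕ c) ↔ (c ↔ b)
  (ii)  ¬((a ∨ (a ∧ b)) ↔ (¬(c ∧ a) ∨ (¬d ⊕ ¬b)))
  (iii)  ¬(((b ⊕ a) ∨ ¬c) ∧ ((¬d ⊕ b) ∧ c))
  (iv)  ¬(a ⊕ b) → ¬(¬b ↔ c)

(i) fails at (0,0,0,0): the formula yields 0, G is 1.
(ii) fails at (0,1,1,1): the formula yields 1, G is 0.
(iv) fails at (0,0,1,0): the formula yields 0, G is 1.
Only (iii) survives; checking it on all 16 rows confirms it matches G.

iii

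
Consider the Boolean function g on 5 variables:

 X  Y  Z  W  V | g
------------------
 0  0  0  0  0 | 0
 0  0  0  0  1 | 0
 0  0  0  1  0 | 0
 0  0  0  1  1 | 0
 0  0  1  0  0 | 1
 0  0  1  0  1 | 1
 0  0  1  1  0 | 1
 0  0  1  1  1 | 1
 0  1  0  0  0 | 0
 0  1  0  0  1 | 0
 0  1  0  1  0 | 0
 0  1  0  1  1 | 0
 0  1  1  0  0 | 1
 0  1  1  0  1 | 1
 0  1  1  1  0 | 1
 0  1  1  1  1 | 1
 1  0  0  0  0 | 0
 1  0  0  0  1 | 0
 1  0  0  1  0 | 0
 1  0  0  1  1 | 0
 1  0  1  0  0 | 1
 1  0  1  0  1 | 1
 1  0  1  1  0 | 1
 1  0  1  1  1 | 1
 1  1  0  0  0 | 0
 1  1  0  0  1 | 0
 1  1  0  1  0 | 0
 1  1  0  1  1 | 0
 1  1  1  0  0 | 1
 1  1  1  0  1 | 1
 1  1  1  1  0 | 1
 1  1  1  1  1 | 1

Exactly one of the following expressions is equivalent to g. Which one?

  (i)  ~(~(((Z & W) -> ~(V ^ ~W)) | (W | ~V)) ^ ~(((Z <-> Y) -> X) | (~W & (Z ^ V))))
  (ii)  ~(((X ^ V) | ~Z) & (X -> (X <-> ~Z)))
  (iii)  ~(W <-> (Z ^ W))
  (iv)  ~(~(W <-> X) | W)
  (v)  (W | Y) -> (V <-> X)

(i) fails at (0,0,0,0,1): the formula yields 1, g is 0.
(ii) fails at (0,0,1,0,1): the formula yields 0, g is 1.
(iv) fails at (0,0,0,0,0): the formula yields 1, g is 0.
(v) fails at (0,0,0,0,0): the formula yields 1, g is 0.
That leaves (iii). Evaluating it on every row reproduces the table of g exactly.

iii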